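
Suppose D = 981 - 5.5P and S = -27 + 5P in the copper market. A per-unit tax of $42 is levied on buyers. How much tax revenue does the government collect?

Tax revenue = 14406

Pre-tax equilibrium: P* = 96, Q* = 453.
Tax on buyers shifts demand to D = 981 − 5.5(P + 42) = 750 - 5.5P.
750 - 5.5P = -27 + 5P gives seller price Ps = 74; buyers pay Pb = 74 + 42 = 116.
New quantity: Q = 981 − 5.5(116) = 343.
Revenue = 42 × 343 = 14406.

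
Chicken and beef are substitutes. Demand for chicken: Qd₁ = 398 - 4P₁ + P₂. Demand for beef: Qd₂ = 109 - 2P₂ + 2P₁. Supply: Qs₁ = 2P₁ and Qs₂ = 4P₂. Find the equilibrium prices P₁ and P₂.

Market 1: 398 - 4P₁ + P₂ = 2P₁ → 6P₁ - P₂ = 398.
Market 2: 6P₂ - 2P₁ = 109.
Eliminating P₂: 6×(1) + 1×(2) gives 34P₁ = 2497, so P₁ = 2497/34.
Back-substitute into (2): P₂ = (109 + 2×2497/34) / 6 = 725/17.

P₁ = 2497/34, P₂ = 725/17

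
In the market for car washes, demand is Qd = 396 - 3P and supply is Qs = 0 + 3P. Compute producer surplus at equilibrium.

Producer surplus = 6534

Equilibrium: 396 - 3P = 0 + 3P gives P* = 66, Q* = 198.
Supply starts at P = 0 (where Qs = 0).
PS = ½(66 − 0)(198) = 6534.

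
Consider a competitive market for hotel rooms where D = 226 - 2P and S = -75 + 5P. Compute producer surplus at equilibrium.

Equilibrium: 226 - 2P = -75 + 5P gives P* = 43, Q* = 140.
Supply starts at P = 15 (where S = 0).
PS = ½(43 − 15)(140) = 1960.

Producer surplus = 1960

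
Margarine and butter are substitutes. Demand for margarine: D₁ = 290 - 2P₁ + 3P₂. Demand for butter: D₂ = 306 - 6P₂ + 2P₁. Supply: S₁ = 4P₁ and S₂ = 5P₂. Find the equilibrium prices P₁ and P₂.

P₁ = 1027/15, P₂ = 604/15

Market 1: 290 - 2P₁ + 3P₂ = 4P₁ → 6P₁ - 3P₂ = 290.
Market 2: 11P₂ - 2P₁ = 306.
Eliminating P₂: 11×(1) + 3×(2) gives 60P₁ = 4108, so P₁ = 1027/15.
Back-substitute into (2): P₂ = (306 + 2×1027/15) / 11 = 604/15.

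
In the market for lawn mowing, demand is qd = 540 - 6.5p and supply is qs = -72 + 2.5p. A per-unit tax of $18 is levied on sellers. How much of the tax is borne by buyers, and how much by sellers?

Buyers bear $5, sellers bear $13

Pre-tax equilibrium: p* = 68, q* = 98.
Tax on sellers shifts supply to qs = -72 + 2.5(p − 18) = -117 + 2.5p.
540 - 6.5p = -117 + 2.5p gives buyer price pb = 73; sellers receive ps = 73 − 18 = 55.
New quantity: q = 540 − 6.5(73) = 65.5.
Buyer burden = 73 − 68 = 5; seller burden = 68 − 55 = 13.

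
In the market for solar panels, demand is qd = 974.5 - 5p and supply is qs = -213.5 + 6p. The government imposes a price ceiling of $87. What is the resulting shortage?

Equilibrium price would be p* = 108, so the ceiling at 87 binds.
At p = 87: qd = 974.5 − 5(87) = 539.5, qs = -213.5 + 6(87) = 308.5.
Shortage = 539.5 − 308.5 = 231.

Shortage = 231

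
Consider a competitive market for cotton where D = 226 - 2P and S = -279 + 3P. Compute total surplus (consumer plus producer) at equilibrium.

Total surplus = 240

Equilibrium: 226 - 2P = -279 + 3P gives P* = 101, Q* = 24.
Demand choke price: P = 113; supply starts at P = 93.
CS = ½(113 − 101)(24) = 144; PS = ½(101 − 93)(24) = 96.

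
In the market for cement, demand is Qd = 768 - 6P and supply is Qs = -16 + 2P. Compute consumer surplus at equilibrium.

Equilibrium: 768 - 6P = -16 + 2P gives P* = 98, Q* = 180.
Demand choke price (Qd = 0): P = 128.
CS = ½(128 − 98)(180) = 2700.

Consumer surplus = 2700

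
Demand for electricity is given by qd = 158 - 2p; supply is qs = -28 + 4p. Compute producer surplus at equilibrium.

Equilibrium: 158 - 2p = -28 + 4p gives p* = 31, q* = 96.
Supply starts at p = 7 (where qs = 0).
PS = ½(31 − 7)(96) = 1152.

Producer surplus = 1152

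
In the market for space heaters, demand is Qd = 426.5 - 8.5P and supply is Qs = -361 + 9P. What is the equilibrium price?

Set Qd = Qs: 426.5 - 8.5P = -361 + 9P.
787.5 = 17.5P, so P* = 45.
Q* = 426.5 − 8.5(45) = 44.

P* = 45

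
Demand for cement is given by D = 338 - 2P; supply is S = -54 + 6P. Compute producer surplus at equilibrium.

Producer surplus = 4800

Equilibrium: 338 - 2P = -54 + 6P gives P* = 49, Q* = 240.
Supply starts at P = 9 (where S = 0).
PS = ½(49 − 9)(240) = 4800.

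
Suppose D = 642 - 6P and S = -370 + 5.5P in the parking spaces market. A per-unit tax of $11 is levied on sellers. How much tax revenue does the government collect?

Tax revenue = 20856/23

Pre-tax equilibrium: P* = 88, Q* = 114.
Tax on sellers shifts supply to S = -370 + 5.5(P − 11) = -430.5 + 5.5P.
642 - 6P = -430.5 + 5.5P gives buyer price Pb = 2145/23; sellers receive Ps = 2145/23 − 11 = 1892/23.
New quantity: Q = 642 − 6(2145/23) = 1896/23.
Revenue = 11 × 1896/23 = 20856/23.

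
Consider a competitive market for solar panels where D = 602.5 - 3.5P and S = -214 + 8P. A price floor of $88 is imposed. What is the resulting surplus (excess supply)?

Surplus = 195.5

Equilibrium price would be P* = 71, so the floor at 88 binds.
At P = 88: D = 294.5, S = 490.
Surplus = 490 − 294.5 = 195.5.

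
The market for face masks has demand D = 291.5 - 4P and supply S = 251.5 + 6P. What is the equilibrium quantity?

Q* = 275.5

Set D = S: 291.5 - 4P = 251.5 + 6P.
40 = 10P, so P* = 4.
Q* = 291.5 − 4(4) = 275.5.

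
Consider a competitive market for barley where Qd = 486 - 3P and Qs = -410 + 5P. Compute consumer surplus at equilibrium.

Equilibrium: 486 - 3P = -410 + 5P gives P* = 112, Q* = 150.
Demand choke price (Qd = 0): P = 162.
CS = ½(162 − 112)(150) = 3750.

Consumer surplus = 3750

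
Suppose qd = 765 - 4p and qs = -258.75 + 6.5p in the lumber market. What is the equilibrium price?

p* = 97.5

Set qd = qs: 765 - 4p = -258.75 + 6.5p.
1023.75 = 10.5p, so p* = 97.5.
q* = 765 − 4(97.5) = 375.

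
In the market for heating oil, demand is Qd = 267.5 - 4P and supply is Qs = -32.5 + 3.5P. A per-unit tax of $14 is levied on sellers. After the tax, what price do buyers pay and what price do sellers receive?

Pre-tax equilibrium: P* = 40, Q* = 107.5.
Tax on sellers shifts supply to Qs = -32.5 + 3.5(P − 14) = -81.5 + 3.5P.
267.5 - 4P = -81.5 + 3.5P gives buyer price Pb = 698/15; sellers receive Ps = 698/15 − 14 = 488/15.
New quantity: Q = 267.5 − 4(698/15) = 2441/30.

Buyers pay 698/15, sellers receive 488/15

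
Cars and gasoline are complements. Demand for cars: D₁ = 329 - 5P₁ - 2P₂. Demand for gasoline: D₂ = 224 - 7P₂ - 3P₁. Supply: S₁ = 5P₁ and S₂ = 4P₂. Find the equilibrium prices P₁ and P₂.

Market 1: 329 - 5P₁ - 2P₂ = 5P₁ → 10P₁ + 2P₂ = 329.
Market 2: 11P₂ + 3P₁ = 224.
Eliminating P₂: 11×(1) − 2×(2) gives 104P₁ = 3171, so P₁ = 3171/104.
Back-substitute into (2): P₂ = (224 − 3×3171/104) / 11 = 1253/104.

P₁ = 3171/104, P₂ = 1253/104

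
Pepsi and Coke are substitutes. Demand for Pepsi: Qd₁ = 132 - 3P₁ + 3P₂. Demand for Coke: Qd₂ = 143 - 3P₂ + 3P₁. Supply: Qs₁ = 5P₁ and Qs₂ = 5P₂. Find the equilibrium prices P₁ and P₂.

Market 1: 132 - 3P₁ + 3P₂ = 5P₁ → 8P₁ - 3P₂ = 132.
Market 2: 8P₂ - 3P₁ = 143.
Eliminating P₂: 8×(1) + 3×(2) gives 55P₁ = 1485, so P₁ = 27.
Back-substitute into (2): P₂ = (143 + 3×27) / 8 = 28.

P₁ = 27, P₂ = 28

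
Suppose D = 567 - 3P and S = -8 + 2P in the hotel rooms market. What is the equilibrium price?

Set D = S: 567 - 3P = -8 + 2P.
575 = 5P, so P* = 115.
Q* = 567 − 3(115) = 222.

P* = 115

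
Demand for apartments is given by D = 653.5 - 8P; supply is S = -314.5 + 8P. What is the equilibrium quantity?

Q* = 169.5

Set D = S: 653.5 - 8P = -314.5 + 8P.
968 = 16P, so P* = 60.5.
Q* = 653.5 − 8(60.5) = 169.5.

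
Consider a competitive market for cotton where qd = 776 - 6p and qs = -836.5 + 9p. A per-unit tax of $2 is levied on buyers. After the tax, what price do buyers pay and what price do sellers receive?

Buyers pay $108.7, sellers receive $106.7

Pre-tax equilibrium: p* = 107.5, q* = 131.
Tax on buyers shifts demand to qd = 776 − 6(p + 2) = 764 - 6p.
764 - 6p = -836.5 + 9p gives seller price ps = 106.7; buyers pay pb = 106.7 + 2 = 108.7.
New quantity: q = 776 − 6(108.7) = 123.8.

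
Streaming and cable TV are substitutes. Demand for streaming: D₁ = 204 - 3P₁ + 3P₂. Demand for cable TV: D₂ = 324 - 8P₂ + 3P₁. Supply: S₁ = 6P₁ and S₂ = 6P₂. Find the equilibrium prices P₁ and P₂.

P₁ = 1276/39, P₂ = 392/13

Market 1: 204 - 3P₁ + 3P₂ = 6P₁ → 9P₁ - 3P₂ = 204.
Market 2: 14P₂ - 3P₁ = 324.
Eliminating P₂: 14×(1) + 3×(2) gives 117P₁ = 3828, so P₁ = 1276/39.
Back-substitute into (2): P₂ = (324 + 3×1276/39) / 14 = 392/13.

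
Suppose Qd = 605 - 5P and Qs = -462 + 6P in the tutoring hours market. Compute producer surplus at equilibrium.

Producer surplus = 1200

Equilibrium: 605 - 5P = -462 + 6P gives P* = 97, Q* = 120.
Supply starts at P = 77 (where Qs = 0).
PS = ½(97 − 77)(120) = 1200.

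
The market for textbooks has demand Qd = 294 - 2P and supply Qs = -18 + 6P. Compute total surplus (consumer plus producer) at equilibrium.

Total surplus = 15552

Equilibrium: 294 - 2P = -18 + 6P gives P* = 39, Q* = 216.
Demand choke price: P = 147; supply starts at P = 3.
CS = ½(147 − 39)(216) = 11664; PS = ½(39 − 3)(216) = 3888.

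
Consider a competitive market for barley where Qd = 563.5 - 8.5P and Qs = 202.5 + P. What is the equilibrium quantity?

Q* = 240.5

Set Qd = Qs: 563.5 - 8.5P = 202.5 + P.
361 = 9.5P, so P* = 38.
Q* = 563.5 − 8.5(38) = 240.5.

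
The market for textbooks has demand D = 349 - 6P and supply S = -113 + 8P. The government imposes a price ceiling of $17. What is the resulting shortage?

Shortage = 224

Equilibrium price would be P* = 33, so the ceiling at 17 binds.
At P = 17: D = 349 − 6(17) = 247, S = -113 + 8(17) = 23.
Shortage = 247 − 23 = 224.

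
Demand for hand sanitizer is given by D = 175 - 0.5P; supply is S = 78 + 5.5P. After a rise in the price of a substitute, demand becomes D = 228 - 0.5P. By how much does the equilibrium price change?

ΔP = 53/6

Original equilibrium: P* = 97/6, Q* = 2003/12.
New equilibrium: 228 - 0.5P = 78 + 5.5P, so 150 = 6P and P' = 25; Q' = 228 − 0.5(25) = 215.5.
Change in price: 25 − 97/6 = 53/6.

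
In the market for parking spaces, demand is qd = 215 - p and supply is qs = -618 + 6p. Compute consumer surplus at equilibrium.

Equilibrium: 215 - p = -618 + 6p gives p* = 119, q* = 96.
Demand choke price (qd = 0): p = 215.
CS = ½(215 − 119)(96) = 4608.

Consumer surplus = 4608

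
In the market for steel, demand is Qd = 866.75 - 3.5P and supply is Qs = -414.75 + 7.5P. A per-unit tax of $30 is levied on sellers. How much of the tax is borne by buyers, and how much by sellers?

Pre-tax equilibrium: P* = 116.5, Q* = 459.
Tax on sellers shifts supply to Qs = -414.75 + 7.5(P − 30) = -639.75 + 7.5P.
866.75 - 3.5P = -639.75 + 7.5P gives buyer price Pb = 3013/22; sellers receive Ps = 3013/22 − 30 = 2353/22.
New quantity: Q = 866.75 − 3.5(3013/22) = 8523/22.
Buyer burden = 3013/22 − 116.5 = 225/11; seller burden = 116.5 − 2353/22 = 105/11.

Buyers bear 225/11, sellers bear 105/11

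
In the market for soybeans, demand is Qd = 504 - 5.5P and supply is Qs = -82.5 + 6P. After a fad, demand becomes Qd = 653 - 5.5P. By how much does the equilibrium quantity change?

Original equilibrium: P* = 51, Q* = 223.5.
New equilibrium: 653 - 5.5P = -82.5 + 6P, so 735.5 = 11.5P and P' = 1471/23; Q' = 653 − 5.5(1471/23) = 13857/46.
Change in quantity: 13857/46 − 223.5 = 1788/23.

ΔQ = 1788/23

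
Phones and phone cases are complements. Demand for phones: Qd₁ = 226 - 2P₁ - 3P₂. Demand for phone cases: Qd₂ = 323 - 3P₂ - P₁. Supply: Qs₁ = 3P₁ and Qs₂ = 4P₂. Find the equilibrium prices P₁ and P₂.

Market 1: 226 - 2P₁ - 3P₂ = 3P₁ → 5P₁ + 3P₂ = 226.
Market 2: 7P₂ + P₁ = 323.
Eliminating P₂: 7×(1) − 3×(2) gives 32P₁ = 613, so P₁ = 19.15625.
Back-substitute into (2): P₂ = (323 − 1×19.15625) / 7 = 43.40625.

P₁ = 19.15625, P₂ = 43.40625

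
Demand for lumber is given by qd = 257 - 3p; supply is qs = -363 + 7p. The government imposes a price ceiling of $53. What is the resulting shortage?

Equilibrium price would be p* = 62, so the ceiling at 53 binds.
At p = 53: qd = 257 − 3(53) = 98, qs = -363 + 7(53) = 8.
Shortage = 98 − 8 = 90.

Shortage = 90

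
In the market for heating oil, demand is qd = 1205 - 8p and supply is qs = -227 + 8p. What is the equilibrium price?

Set qd = qs: 1205 - 8p = -227 + 8p.
1432 = 16p, so p* = 89.5.
q* = 1205 − 8(89.5) = 489.

p* = 89.5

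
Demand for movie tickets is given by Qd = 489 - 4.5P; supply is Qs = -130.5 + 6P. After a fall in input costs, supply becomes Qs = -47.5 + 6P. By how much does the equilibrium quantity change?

Original equilibrium: P* = 59, Q* = 223.5.
New equilibrium: 489 - 4.5P = -47.5 + 6P, so 536.5 = 10.5P and P' = 1073/21; Q' = 489 − 4.5(1073/21) = 3627/14.
Change in quantity: 3627/14 − 223.5 = 249/7.

ΔQ = 249/7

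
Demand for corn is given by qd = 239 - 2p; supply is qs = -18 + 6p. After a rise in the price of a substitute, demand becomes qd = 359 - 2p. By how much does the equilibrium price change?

Δp = 15

Original equilibrium: p* = 32.125, q* = 174.75.
New equilibrium: 359 - 2p = -18 + 6p, so 377 = 8p and p' = 47.125; q' = 359 − 2(47.125) = 264.75.
Change in price: 47.125 − 32.125 = 15.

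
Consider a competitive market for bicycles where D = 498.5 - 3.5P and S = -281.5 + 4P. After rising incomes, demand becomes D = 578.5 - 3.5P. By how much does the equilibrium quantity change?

Original equilibrium: P* = 104, Q* = 134.5.
New equilibrium: 578.5 - 3.5P = -281.5 + 4P, so 860 = 7.5P and P' = 344/3; Q' = 578.5 − 3.5(344/3) = 1063/6.
Change in quantity: 1063/6 − 134.5 = 128/3.

ΔQ = 128/3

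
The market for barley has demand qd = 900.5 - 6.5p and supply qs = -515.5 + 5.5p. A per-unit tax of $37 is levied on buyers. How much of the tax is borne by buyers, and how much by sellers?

Buyers bear 407/24, sellers bear 481/24

Pre-tax equilibrium: p* = 118, q* = 133.5.
Tax on buyers shifts demand to qd = 900.5 − 6.5(p + 37) = 660 - 6.5p.
660 - 6.5p = -515.5 + 5.5p gives seller price ps = 2351/24; buyers pay pb = 2351/24 + 37 = 3239/24.
New quantity: q = 900.5 − 6.5(3239/24) = 1117/48.
Buyer burden = 3239/24 − 118 = 407/24; seller burden = 118 − 2351/24 = 481/24.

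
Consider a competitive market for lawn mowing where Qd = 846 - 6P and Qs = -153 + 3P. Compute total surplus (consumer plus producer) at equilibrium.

Equilibrium: 846 - 6P = -153 + 3P gives P* = 111, Q* = 180.
Demand choke price: P = 141; supply starts at P = 51.
CS = ½(141 − 111)(180) = 2700; PS = ½(111 − 51)(180) = 5400.

Total surplus = 8100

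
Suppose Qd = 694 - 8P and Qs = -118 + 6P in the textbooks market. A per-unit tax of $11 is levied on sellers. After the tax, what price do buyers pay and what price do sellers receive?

Buyers pay 439/7, sellers receive 362/7

Pre-tax equilibrium: P* = 58, Q* = 230.
Tax on sellers shifts supply to Qs = -118 + 6(P − 11) = -184 + 6P.
694 - 8P = -184 + 6P gives buyer price Pb = 439/7; sellers receive Ps = 439/7 − 11 = 362/7.
New quantity: Q = 694 − 8(439/7) = 1346/7.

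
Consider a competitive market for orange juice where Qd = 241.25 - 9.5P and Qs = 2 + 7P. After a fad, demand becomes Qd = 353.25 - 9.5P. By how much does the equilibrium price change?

Original equilibrium: P* = 14.5, Q* = 103.5.
New equilibrium: 353.25 - 9.5P = 2 + 7P, so 351.25 = 16.5P and P' = 1405/66; Q' = 353.25 − 9.5(1405/66) = 9967/66.
Change in price: 1405/66 − 14.5 = 224/33.

ΔP = 224/33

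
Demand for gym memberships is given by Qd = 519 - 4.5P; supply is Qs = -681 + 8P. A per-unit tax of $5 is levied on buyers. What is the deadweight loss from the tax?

Deadweight loss = 36

Pre-tax equilibrium: P* = 96, Q* = 87.
Tax on buyers shifts demand to Qd = 519 − 4.5(P + 5) = 496.5 - 4.5P.
496.5 - 4.5P = -681 + 8P gives seller price Ps = 94.2; buyers pay Pb = 94.2 + 5 = 99.2.
New quantity: Q = 519 − 4.5(99.2) = 72.6.
DWL = ½ × 5 × (87 − 72.6) = 36.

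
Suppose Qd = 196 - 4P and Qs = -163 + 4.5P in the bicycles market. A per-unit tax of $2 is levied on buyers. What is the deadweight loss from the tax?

Deadweight loss = 72/17

Pre-tax equilibrium: P* = 718/17, Q* = 460/17.
Tax on buyers shifts demand to Qd = 196 − 4(P + 2) = 188 - 4P.
188 - 4P = -163 + 4.5P gives seller price Ps = 702/17; buyers pay Pb = 702/17 + 2 = 736/17.
New quantity: Q = 196 − 4(736/17) = 388/17.
DWL = ½ × 2 × (460/17 − 388/17) = 72/17.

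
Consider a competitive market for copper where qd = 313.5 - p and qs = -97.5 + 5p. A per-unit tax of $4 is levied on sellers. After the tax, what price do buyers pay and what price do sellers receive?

Pre-tax equilibrium: p* = 68.5, q* = 245.
Tax on sellers shifts supply to qs = -97.5 + 5(p − 4) = -117.5 + 5p.
313.5 - p = -117.5 + 5p gives buyer price pb = 431/6; sellers receive ps = 431/6 − 4 = 407/6.
New quantity: q = 313.5 − 1(431/6) = 725/3.

Buyers pay 431/6, sellers receive 407/6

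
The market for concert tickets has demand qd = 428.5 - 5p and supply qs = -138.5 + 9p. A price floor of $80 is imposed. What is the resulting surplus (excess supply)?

Surplus = 553

Equilibrium price would be p* = 40.5, so the floor at 80 binds.
At p = 80: qd = 28.5, qs = 581.5.
Surplus = 581.5 − 28.5 = 553.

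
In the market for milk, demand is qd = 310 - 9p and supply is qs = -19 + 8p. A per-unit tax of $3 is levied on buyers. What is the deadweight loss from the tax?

Deadweight loss = 324/17

Pre-tax equilibrium: p* = 329/17, q* = 2309/17.
Tax on buyers shifts demand to qd = 310 − 9(p + 3) = 283 - 9p.
283 - 9p = -19 + 8p gives seller price ps = 302/17; buyers pay pb = 302/17 + 3 = 353/17.
New quantity: q = 310 − 9(353/17) = 2093/17.
DWL = ½ × 3 × (2309/17 − 2093/17) = 324/17.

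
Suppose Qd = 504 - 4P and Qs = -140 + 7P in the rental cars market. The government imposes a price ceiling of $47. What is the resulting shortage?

Equilibrium price would be P* = 644/11, so the ceiling at 47 binds.
At P = 47: Qd = 504 − 4(47) = 316, Qs = -140 + 7(47) = 189.
Shortage = 316 − 189 = 127.

Shortage = 127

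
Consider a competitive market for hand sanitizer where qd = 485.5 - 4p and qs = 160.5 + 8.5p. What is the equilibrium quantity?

Set qd = qs: 485.5 - 4p = 160.5 + 8.5p.
325 = 12.5p, so p* = 26.
q* = 485.5 − 4(26) = 381.5.

q* = 381.5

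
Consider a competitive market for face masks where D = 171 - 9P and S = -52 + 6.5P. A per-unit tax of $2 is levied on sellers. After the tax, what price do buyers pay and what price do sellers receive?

Pre-tax equilibrium: P* = 446/31, Q* = 1287/31.
Tax on sellers shifts supply to S = -52 + 6.5(P − 2) = -65 + 6.5P.
171 - 9P = -65 + 6.5P gives buyer price Pb = 472/31; sellers receive Ps = 472/31 − 2 = 410/31.
New quantity: Q = 171 − 9(472/31) = 1053/31.

Buyers pay 472/31, sellers receive 410/31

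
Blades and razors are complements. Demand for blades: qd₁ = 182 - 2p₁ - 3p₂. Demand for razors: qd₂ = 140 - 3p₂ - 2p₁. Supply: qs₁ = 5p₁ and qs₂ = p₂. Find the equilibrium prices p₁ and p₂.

p₁ = 14, p₂ = 28

Market 1: 182 - 2p₁ - 3p₂ = 5p₁ → 7p₁ + 3p₂ = 182.
Market 2: 4p₂ + 2p₁ = 140.
Eliminating p₂: 4×(1) − 3×(2) gives 22p₁ = 308, so p₁ = 14.
Back-substitute into (2): p₂ = (140 − 2×14) / 4 = 28.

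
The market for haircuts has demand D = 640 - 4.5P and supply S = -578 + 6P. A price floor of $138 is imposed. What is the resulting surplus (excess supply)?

Surplus = 231

Equilibrium price would be P* = 116, so the floor at 138 binds.
At P = 138: D = 19, S = 250.
Surplus = 250 − 19 = 231.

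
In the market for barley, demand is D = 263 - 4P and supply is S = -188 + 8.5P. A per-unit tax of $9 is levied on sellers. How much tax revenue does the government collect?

Tax revenue = 847.8

Pre-tax equilibrium: P* = 36.08, Q* = 118.68.
Tax on sellers shifts supply to S = -188 + 8.5(P − 9) = -264.5 + 8.5P.
263 - 4P = -264.5 + 8.5P gives buyer price Pb = 42.2; sellers receive Ps = 42.2 − 9 = 33.2.
New quantity: Q = 263 − 4(42.2) = 94.2.
Revenue = 9 × 94.2 = 847.8.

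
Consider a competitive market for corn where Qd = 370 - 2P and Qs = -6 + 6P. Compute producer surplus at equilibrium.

Producer surplus = 6348

Equilibrium: 370 - 2P = -6 + 6P gives P* = 47, Q* = 276.
Supply starts at P = 1 (where Qs = 0).
PS = ½(47 − 1)(276) = 6348.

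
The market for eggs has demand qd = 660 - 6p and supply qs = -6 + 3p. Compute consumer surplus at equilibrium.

Equilibrium: 660 - 6p = -6 + 3p gives p* = 74, q* = 216.
Demand choke price (qd = 0): p = 110.
CS = ½(110 − 74)(216) = 3888.

Consumer surplus = 3888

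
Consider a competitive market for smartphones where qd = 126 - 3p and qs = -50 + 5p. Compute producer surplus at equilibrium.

Equilibrium: 126 - 3p = -50 + 5p gives p* = 22, q* = 60.
Supply starts at p = 10 (where qs = 0).
PS = ½(22 − 10)(60) = 360.

Producer surplus = 360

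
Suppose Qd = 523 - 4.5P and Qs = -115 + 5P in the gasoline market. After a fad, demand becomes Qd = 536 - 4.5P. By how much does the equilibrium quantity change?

Original equilibrium: P* = 1276/19, Q* = 4195/19.
New equilibrium: 536 - 4.5P = -115 + 5P, so 651 = 9.5P and P' = 1302/19; Q' = 536 − 4.5(1302/19) = 4325/19.
Change in quantity: 4325/19 − 4195/19 = 130/19.

ΔQ = 130/19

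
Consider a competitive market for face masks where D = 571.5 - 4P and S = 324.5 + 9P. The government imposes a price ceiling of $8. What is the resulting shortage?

Equilibrium price would be P* = 19, so the ceiling at 8 binds.
At P = 8: D = 571.5 − 4(8) = 539.5, S = 324.5 + 9(8) = 396.5.
Shortage = 539.5 − 396.5 = 143.

Shortage = 143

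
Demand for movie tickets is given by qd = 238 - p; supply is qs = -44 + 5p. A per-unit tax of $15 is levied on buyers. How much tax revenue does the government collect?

Pre-tax equilibrium: p* = 47, q* = 191.
Tax on buyers shifts demand to qd = 238 − 1(p + 15) = 223 - p.
223 - p = -44 + 5p gives seller price ps = 44.5; buyers pay pb = 44.5 + 15 = 59.5.
New quantity: q = 238 − 1(59.5) = 178.5.
Revenue = 15 × 178.5 = 2677.5.

Tax revenue = 2677.5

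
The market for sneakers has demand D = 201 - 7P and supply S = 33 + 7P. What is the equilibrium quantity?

Set D = S: 201 - 7P = 33 + 7P.
168 = 14P, so P* = 12.
Q* = 201 − 7(12) = 117.

Q* = 117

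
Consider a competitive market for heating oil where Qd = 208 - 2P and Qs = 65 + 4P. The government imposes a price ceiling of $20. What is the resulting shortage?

Equilibrium price would be P* = 143/6, so the ceiling at 20 binds.
At P = 20: Qd = 208 − 2(20) = 168, Qs = 65 + 4(20) = 145.
Shortage = 168 − 145 = 23.

Shortage = 23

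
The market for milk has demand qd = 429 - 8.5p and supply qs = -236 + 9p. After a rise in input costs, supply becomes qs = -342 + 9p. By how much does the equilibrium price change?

Original equilibrium: p* = 38, q* = 106.
New equilibrium: 429 - 8.5p = -342 + 9p, so 771 = 17.5p and p' = 1542/35; q' = 429 − 8.5(1542/35) = 1908/35.
Change in price: 1542/35 − 38 = 212/35.

Δp = 212/35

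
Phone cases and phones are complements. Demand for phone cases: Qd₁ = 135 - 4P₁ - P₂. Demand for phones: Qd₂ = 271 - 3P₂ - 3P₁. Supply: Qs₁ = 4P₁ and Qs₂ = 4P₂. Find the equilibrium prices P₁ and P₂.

P₁ = 674/53, P₂ = 1763/53

Market 1: 135 - 4P₁ - P₂ = 4P₁ → 8P₁ + P₂ = 135.
Market 2: 7P₂ + 3P₁ = 271.
Eliminating P₂: 7×(1) − 1×(2) gives 53P₁ = 674, so P₁ = 674/53.
Back-substitute into (2): P₂ = (271 − 3×674/53) / 7 = 1763/53.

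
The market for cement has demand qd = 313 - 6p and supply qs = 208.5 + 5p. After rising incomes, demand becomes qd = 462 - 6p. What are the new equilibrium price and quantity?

p' = 507/22, q' = 3561/11

Original equilibrium: p* = 9.5, q* = 256.
New equilibrium: 462 - 6p = 208.5 + 5p, so 253.5 = 11p and p' = 507/22; q' = 462 − 6(507/22) = 3561/11.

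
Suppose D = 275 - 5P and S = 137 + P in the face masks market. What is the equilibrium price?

P* = 23

Set D = S: 275 - 5P = 137 + P.
138 = 6P, so P* = 23.
Q* = 275 − 5(23) = 160.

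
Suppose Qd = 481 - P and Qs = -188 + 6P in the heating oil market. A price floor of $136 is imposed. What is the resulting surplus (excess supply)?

Equilibrium price would be P* = 669/7, so the floor at 136 binds.
At P = 136: Qd = 345, Qs = 628.
Surplus = 628 − 345 = 283.

Surplus = 283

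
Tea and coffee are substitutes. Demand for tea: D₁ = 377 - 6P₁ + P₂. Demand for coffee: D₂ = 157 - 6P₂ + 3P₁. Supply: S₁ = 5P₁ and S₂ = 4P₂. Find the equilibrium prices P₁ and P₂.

Market 1: 377 - 6P₁ + P₂ = 5P₁ → 11P₁ - P₂ = 377.
Market 2: 10P₂ - 3P₁ = 157.
Eliminating P₂: 10×(1) + 1×(2) gives 107P₁ = 3927, so P₁ = 3927/107.
Back-substitute into (2): P₂ = (157 + 3×3927/107) / 10 = 2858/107.

P₁ = 3927/107, P₂ = 2858/107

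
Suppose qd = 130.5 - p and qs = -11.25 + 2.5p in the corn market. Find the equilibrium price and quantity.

Set qd = qs: 130.5 - p = -11.25 + 2.5p.
141.75 = 3.5p, so p* = 40.5.
q* = 130.5 − 1(40.5) = 90.

p* = 40.5, q* = 90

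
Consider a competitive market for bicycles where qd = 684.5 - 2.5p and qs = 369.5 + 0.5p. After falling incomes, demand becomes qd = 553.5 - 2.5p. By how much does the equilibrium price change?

Original equilibrium: p* = 105, q* = 422.
New equilibrium: 553.5 - 2.5p = 369.5 + 0.5p, so 184 = 3p and p' = 184/3; q' = 553.5 − 2.5(184/3) = 2401/6.
Change in price: 184/3 − 105 = -131/3.

Δp = -131/3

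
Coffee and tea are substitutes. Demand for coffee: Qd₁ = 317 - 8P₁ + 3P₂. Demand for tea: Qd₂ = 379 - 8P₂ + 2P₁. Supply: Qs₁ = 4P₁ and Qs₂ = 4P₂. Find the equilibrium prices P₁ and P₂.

P₁ = 1647/46, P₂ = 2591/69

Market 1: 317 - 8P₁ + 3P₂ = 4P₁ → 12P₁ - 3P₂ = 317.
Market 2: 12P₂ - 2P₁ = 379.
Eliminating P₂: 12×(1) + 3×(2) gives 138P₁ = 4941, so P₁ = 1647/46.
Back-substitute into (2): P₂ = (379 + 2×1647/46) / 12 = 2591/69.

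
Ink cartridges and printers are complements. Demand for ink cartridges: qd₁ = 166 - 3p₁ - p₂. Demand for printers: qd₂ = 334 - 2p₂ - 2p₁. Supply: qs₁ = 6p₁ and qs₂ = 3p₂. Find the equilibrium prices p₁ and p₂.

Market 1: 166 - 3p₁ - p₂ = 6p₁ → 9p₁ + p₂ = 166.
Market 2: 5p₂ + 2p₁ = 334.
Eliminating p₂: 5×(1) − 1×(2) gives 43p₁ = 496, so p₁ = 496/43.
Back-substitute into (2): p₂ = (334 − 2×496/43) / 5 = 2674/43.

p₁ = 496/43, p₂ = 2674/43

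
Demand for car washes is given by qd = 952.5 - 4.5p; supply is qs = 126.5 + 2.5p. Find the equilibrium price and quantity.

p* = 118, q* = 421.5

Set qd = qs: 952.5 - 4.5p = 126.5 + 2.5p.
826 = 7p, so p* = 118.
q* = 952.5 − 4.5(118) = 421.5.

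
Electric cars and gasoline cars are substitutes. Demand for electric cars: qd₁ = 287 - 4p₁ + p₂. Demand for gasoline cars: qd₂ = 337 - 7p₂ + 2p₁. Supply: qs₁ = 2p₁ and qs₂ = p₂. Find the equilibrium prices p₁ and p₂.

Market 1: 287 - 4p₁ + p₂ = 2p₁ → 6p₁ - p₂ = 287.
Market 2: 8p₂ - 2p₁ = 337.
Eliminating p₂: 8×(1) + 1×(2) gives 46p₁ = 2633, so p₁ = 2633/46.
Back-substitute into (2): p₂ = (337 + 2×2633/46) / 8 = 1298/23.

p₁ = 2633/46, p₂ = 1298/23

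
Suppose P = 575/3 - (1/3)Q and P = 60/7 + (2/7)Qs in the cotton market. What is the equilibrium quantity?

Set the two price expressions equal: 575/3 - (1/3)Q = 60/7 + (2/7)Q.
3845/21 = (13/21)Q, so Q* = 3845/13.
P* = 575/3 − (1/3)(3845/13) = 1210/13.

Q* = 3845/13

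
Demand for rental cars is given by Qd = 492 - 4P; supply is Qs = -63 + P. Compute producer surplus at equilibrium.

Equilibrium: 492 - 4P = -63 + P gives P* = 111, Q* = 48.
Supply starts at P = 63 (where Qs = 0).
PS = ½(111 − 63)(48) = 1152.

Producer surplus = 1152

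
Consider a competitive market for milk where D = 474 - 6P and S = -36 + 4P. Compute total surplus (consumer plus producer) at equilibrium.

Equilibrium: 474 - 6P = -36 + 4P gives P* = 51, Q* = 168.
Demand choke price: P = 79; supply starts at P = 9.
CS = ½(79 − 51)(168) = 2352; PS = ½(51 − 9)(168) = 3528.

Total surplus = 5880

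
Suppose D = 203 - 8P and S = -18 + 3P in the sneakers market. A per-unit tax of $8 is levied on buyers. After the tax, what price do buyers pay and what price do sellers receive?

Buyers pay 245/11, sellers receive 157/11

Pre-tax equilibrium: P* = 221/11, Q* = 465/11.
Tax on buyers shifts demand to D = 203 − 8(P + 8) = 139 - 8P.
139 - 8P = -18 + 3P gives seller price Ps = 157/11; buyers pay Pb = 157/11 + 8 = 245/11.
New quantity: Q = 203 − 8(245/11) = 273/11.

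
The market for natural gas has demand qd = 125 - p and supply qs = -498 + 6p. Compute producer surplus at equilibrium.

Producer surplus = 108

Equilibrium: 125 - p = -498 + 6p gives p* = 89, q* = 36.
Supply starts at p = 83 (where qs = 0).
PS = ½(89 − 83)(36) = 108.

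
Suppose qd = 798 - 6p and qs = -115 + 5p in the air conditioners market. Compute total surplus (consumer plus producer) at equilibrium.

Total surplus = 16500

Equilibrium: 798 - 6p = -115 + 5p gives p* = 83, q* = 300.
Demand choke price: p = 133; supply starts at p = 23.
CS = ½(133 − 83)(300) = 7500; PS = ½(83 − 23)(300) = 9000.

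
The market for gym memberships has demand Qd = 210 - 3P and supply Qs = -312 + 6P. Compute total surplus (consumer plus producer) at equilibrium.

Equilibrium: 210 - 3P = -312 + 6P gives P* = 58, Q* = 36.
Demand choke price: P = 70; supply starts at P = 52.
CS = ½(70 − 58)(36) = 216; PS = ½(58 − 52)(36) = 108.

Total surplus = 324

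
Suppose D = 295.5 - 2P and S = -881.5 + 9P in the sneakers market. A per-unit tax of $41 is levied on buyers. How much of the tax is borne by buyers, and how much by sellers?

Pre-tax equilibrium: P* = 107, Q* = 81.5.
Tax on buyers shifts demand to D = 295.5 − 2(P + 41) = 213.5 - 2P.
213.5 - 2P = -881.5 + 9P gives seller price Ps = 1095/11; buyers pay Pb = 1095/11 + 41 = 1546/11.
New quantity: Q = 295.5 − 2(1546/11) = 317/22.
Buyer burden = 1546/11 − 107 = 369/11; seller burden = 107 − 1095/11 = 82/11.

Buyers bear 369/11, sellers bear 82/11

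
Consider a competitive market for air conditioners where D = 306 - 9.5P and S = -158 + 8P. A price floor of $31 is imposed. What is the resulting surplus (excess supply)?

Surplus = 78.5

Equilibrium price would be P* = 928/35, so the floor at 31 binds.
At P = 31: D = 11.5, S = 90.
Surplus = 90 − 11.5 = 78.5.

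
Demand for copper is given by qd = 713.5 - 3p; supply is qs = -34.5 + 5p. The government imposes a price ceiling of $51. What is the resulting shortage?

Shortage = 340

Equilibrium price would be p* = 93.5, so the ceiling at 51 binds.
At p = 51: qd = 713.5 − 3(51) = 560.5, qs = -34.5 + 5(51) = 220.5.
Shortage = 560.5 − 220.5 = 340.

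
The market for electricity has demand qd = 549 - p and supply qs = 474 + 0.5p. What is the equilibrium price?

p* = 50

Set qd = qs: 549 - p = 474 + 0.5p.
75 = 1.5p, so p* = 50.
q* = 549 − 1(50) = 499.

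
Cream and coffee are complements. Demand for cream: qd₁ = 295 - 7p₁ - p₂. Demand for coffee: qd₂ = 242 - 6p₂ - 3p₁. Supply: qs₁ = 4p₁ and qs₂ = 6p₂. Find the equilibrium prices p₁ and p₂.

p₁ = 3298/129, p₂ = 1777/129

Market 1: 295 - 7p₁ - p₂ = 4p₁ → 11p₁ + p₂ = 295.
Market 2: 12p₂ + 3p₁ = 242.
Eliminating p₂: 12×(1) − 1×(2) gives 129p₁ = 3298, so p₁ = 3298/129.
Back-substitute into (2): p₂ = (242 − 3×3298/129) / 12 = 1777/129.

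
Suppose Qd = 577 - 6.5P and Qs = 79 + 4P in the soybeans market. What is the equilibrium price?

P* = 332/7

Set Qd = Qs: 577 - 6.5P = 79 + 4P.
498 = 10.5P, so P* = 332/7.
Q* = 577 − 6.5(332/7) = 1881/7.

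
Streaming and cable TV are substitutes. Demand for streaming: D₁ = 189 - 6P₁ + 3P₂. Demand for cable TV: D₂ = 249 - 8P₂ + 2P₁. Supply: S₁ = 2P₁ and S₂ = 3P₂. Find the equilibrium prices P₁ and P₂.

P₁ = 1413/41, P₂ = 1185/41

Market 1: 189 - 6P₁ + 3P₂ = 2P₁ → 8P₁ - 3P₂ = 189.
Market 2: 11P₂ - 2P₁ = 249.
Eliminating P₂: 11×(1) + 3×(2) gives 82P₁ = 2826, so P₁ = 1413/41.
Back-substitute into (2): P₂ = (249 + 2×1413/41) / 11 = 1185/41.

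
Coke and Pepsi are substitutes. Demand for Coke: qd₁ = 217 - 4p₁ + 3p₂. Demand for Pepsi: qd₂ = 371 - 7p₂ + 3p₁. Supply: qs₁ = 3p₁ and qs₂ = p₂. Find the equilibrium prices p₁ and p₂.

p₁ = 2849/47, p₂ = 3248/47

Market 1: 217 - 4p₁ + 3p₂ = 3p₁ → 7p₁ - 3p₂ = 217.
Market 2: 8p₂ - 3p₁ = 371.
Eliminating p₂: 8×(1) + 3×(2) gives 47p₁ = 2849, so p₁ = 2849/47.
Back-substitute into (2): p₂ = (371 + 3×2849/47) / 8 = 3248/47.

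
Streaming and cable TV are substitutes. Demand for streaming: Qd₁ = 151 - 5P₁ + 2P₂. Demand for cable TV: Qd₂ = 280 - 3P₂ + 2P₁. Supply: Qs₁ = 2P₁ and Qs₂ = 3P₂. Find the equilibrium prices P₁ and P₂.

P₁ = 733/19, P₂ = 1131/19

Market 1: 151 - 5P₁ + 2P₂ = 2P₁ → 7P₁ - 2P₂ = 151.
Market 2: 6P₂ - 2P₁ = 280.
Eliminating P₂: 6×(1) + 2×(2) gives 38P₁ = 1466, so P₁ = 733/19.
Back-substitute into (2): P₂ = (280 + 2×733/19) / 6 = 1131/19.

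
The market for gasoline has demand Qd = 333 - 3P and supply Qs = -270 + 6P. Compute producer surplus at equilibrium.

Equilibrium: 333 - 3P = -270 + 6P gives P* = 67, Q* = 132.
Supply starts at P = 45 (where Qs = 0).
PS = ½(67 − 45)(132) = 1452.

Producer surplus = 1452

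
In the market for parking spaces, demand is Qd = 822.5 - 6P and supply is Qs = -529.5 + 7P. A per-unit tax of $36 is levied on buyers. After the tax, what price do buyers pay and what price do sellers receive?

Buyers pay 1604/13, sellers receive 1136/13

Pre-tax equilibrium: P* = 104, Q* = 198.5.
Tax on buyers shifts demand to Qd = 822.5 − 6(P + 36) = 606.5 - 6P.
606.5 - 6P = -529.5 + 7P gives seller price Ps = 1136/13; buyers pay Pb = 1136/13 + 36 = 1604/13.
New quantity: Q = 822.5 − 6(1604/13) = 2137/26.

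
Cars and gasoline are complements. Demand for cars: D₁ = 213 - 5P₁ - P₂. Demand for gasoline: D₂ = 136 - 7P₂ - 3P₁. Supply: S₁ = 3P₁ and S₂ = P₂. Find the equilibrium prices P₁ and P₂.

Market 1: 213 - 5P₁ - P₂ = 3P₁ → 8P₁ + P₂ = 213.
Market 2: 8P₂ + 3P₁ = 136.
Eliminating P₂: 8×(1) − 1×(2) gives 61P₁ = 1568, so P₁ = 1568/61.
Back-substitute into (2): P₂ = (136 − 3×1568/61) / 8 = 449/61.

P₁ = 1568/61, P₂ = 449/61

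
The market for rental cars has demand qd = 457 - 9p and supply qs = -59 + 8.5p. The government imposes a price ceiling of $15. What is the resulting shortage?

Shortage = 253.5

Equilibrium price would be p* = 1032/35, so the ceiling at 15 binds.
At p = 15: qd = 457 − 9(15) = 322, qs = -59 + 8.5(15) = 68.5.
Shortage = 322 − 68.5 = 253.5.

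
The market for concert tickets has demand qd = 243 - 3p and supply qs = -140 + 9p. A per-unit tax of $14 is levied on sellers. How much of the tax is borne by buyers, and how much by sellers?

Buyers bear $10.5, sellers bear $3.5

Pre-tax equilibrium: p* = 383/12, q* = 147.25.
Tax on sellers shifts supply to qs = -140 + 9(p − 14) = -266 + 9p.
243 - 3p = -266 + 9p gives buyer price pb = 509/12; sellers receive ps = 509/12 − 14 = 341/12.
New quantity: q = 243 − 3(509/12) = 115.75.
Buyer burden = 509/12 − 383/12 = 10.5; seller burden = 383/12 − 341/12 = 3.5.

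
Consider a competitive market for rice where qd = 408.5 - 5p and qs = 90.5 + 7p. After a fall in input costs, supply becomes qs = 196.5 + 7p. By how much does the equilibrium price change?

Δp = -53/6

Original equilibrium: p* = 26.5, q* = 276.
New equilibrium: 408.5 - 5p = 196.5 + 7p, so 212 = 12p and p' = 53/3; q' = 408.5 − 5(53/3) = 1921/6.
Change in price: 53/3 − 26.5 = -53/6.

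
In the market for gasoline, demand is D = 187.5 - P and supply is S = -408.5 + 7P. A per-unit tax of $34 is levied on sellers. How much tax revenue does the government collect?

Tax revenue = 2830.5

Pre-tax equilibrium: P* = 74.5, Q* = 113.
Tax on sellers shifts supply to S = -408.5 + 7(P − 34) = -646.5 + 7P.
187.5 - P = -646.5 + 7P gives buyer price Pb = 104.25; sellers receive Ps = 104.25 − 34 = 70.25.
New quantity: Q = 187.5 − 1(104.25) = 83.25.
Revenue = 34 × 83.25 = 2830.5.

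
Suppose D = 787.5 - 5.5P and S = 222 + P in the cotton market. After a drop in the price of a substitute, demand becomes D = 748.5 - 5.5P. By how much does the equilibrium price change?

Original equilibrium: P* = 87, Q* = 309.
New equilibrium: 748.5 - 5.5P = 222 + P, so 526.5 = 6.5P and P' = 81; Q' = 748.5 − 5.5(81) = 303.
Change in price: 81 − 87 = -6.

ΔP = -6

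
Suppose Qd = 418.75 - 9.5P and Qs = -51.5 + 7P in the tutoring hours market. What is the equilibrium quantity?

Set Qd = Qs: 418.75 - 9.5P = -51.5 + 7P.
470.25 = 16.5P, so P* = 28.5.
Q* = 418.75 − 9.5(28.5) = 148.

Q* = 148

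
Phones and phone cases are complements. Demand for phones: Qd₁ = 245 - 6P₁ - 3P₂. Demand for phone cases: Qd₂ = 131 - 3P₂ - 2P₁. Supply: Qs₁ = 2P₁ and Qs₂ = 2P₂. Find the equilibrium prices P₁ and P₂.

Market 1: 245 - 6P₁ - 3P₂ = 2P₁ → 8P₁ + 3P₂ = 245.
Market 2: 5P₂ + 2P₁ = 131.
Eliminating P₂: 5×(1) − 3×(2) gives 34P₁ = 832, so P₁ = 416/17.
Back-substitute into (2): P₂ = (131 − 2×416/17) / 5 = 279/17.

P₁ = 416/17, P₂ = 279/17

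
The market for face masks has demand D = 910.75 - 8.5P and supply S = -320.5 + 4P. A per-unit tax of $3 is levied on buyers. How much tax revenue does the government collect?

Pre-tax equilibrium: P* = 98.5, Q* = 73.5.
Tax on buyers shifts demand to D = 910.75 − 8.5(P + 3) = 885.25 - 8.5P.
885.25 - 8.5P = -320.5 + 4P gives seller price Ps = 96.46; buyers pay Pb = 96.46 + 3 = 99.46.
New quantity: Q = 910.75 − 8.5(99.46) = 65.34.
Revenue = 3 × 65.34 = 196.02.

Tax revenue = 196.02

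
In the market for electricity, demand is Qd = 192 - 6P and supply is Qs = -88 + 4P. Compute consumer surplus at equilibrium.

Consumer surplus = 48

Equilibrium: 192 - 6P = -88 + 4P gives P* = 28, Q* = 24.
Demand choke price (Qd = 0): P = 32.
CS = ½(32 − 28)(24) = 48.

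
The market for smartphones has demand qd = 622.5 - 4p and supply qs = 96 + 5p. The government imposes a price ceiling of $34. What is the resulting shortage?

Shortage = 220.5

Equilibrium price would be p* = 58.5, so the ceiling at 34 binds.
At p = 34: qd = 622.5 − 4(34) = 486.5, qs = 96 + 5(34) = 266.
Shortage = 486.5 − 266 = 220.5.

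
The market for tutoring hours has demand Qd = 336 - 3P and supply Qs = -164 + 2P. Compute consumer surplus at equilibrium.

Consumer surplus = 216

Equilibrium: 336 - 3P = -164 + 2P gives P* = 100, Q* = 36.
Demand choke price (Qd = 0): P = 112.
CS = ½(112 − 100)(36) = 216.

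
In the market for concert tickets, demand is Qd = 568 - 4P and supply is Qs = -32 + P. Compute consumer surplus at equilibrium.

Equilibrium: 568 - 4P = -32 + P gives P* = 120, Q* = 88.
Demand choke price (Qd = 0): P = 142.
CS = ½(142 − 120)(88) = 968.

Consumer surplus = 968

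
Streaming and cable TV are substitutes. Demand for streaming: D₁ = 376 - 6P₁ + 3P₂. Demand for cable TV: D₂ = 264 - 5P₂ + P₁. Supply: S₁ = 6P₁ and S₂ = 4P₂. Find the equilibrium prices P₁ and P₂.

P₁ = 1392/35, P₂ = 3544/105

Market 1: 376 - 6P₁ + 3P₂ = 6P₁ → 12P₁ - 3P₂ = 376.
Market 2: 9P₂ - P₁ = 264.
Eliminating P₂: 9×(1) + 3×(2) gives 105P₁ = 4176, so P₁ = 1392/35.
Back-substitute into (2): P₂ = (264 + 1×1392/35) / 9 = 3544/105.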